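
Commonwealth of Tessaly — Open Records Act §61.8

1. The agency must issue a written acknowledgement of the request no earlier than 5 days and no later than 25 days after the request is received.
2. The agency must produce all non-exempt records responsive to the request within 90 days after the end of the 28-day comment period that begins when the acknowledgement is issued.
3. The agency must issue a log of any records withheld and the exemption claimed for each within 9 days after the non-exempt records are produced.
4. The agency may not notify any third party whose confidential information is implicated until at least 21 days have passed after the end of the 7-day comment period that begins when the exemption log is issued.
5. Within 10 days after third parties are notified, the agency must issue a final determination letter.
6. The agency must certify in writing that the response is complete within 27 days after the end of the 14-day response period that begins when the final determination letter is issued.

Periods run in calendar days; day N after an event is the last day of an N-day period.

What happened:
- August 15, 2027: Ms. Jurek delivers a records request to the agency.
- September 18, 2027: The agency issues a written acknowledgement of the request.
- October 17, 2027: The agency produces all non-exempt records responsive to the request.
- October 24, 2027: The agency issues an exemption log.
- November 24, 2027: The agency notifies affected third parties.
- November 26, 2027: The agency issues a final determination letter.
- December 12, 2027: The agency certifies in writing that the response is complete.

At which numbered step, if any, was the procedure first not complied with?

Step 1

Step 1 — 5 and 25 days from August 15, 2027 (when the request is received) are August 20, 2027 and September 9, 2027 respectively; September 18, 2027 is 9 days past the end of the window.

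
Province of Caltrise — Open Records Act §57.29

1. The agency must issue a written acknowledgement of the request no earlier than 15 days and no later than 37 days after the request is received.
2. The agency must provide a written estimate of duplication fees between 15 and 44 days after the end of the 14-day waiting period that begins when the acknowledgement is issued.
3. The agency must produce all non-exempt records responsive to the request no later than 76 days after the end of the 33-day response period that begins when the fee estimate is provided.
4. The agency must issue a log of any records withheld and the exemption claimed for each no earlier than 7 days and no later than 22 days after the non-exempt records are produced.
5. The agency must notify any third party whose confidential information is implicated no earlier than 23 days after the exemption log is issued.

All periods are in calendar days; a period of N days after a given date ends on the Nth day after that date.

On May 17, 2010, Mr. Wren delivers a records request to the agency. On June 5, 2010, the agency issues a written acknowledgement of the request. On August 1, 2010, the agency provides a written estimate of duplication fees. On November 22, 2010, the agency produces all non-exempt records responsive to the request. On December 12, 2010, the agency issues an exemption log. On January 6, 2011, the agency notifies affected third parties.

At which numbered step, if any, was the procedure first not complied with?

Step 1 — 15 and 37 days from May 17, 2010 (when the request is received) are June 1, 2010 and June 23, 2010 respectively; done June 5, 2010 — within the window.
Step 2 — 15 and 44 days from June 19, 2010 (end of the 14-day waiting period, which began when the acknowledgement is issued on June 5, 2010) are July 4, 2010 and August 2, 2010 respectively; done August 1, 2010 — within the window.
Step 3 — counting 76 days from September 3, 2010 (end of the 33-day response period, which began when the fee estimate is provided on August 1, 2010) gives a deadline of November 18, 2010; not done until November 22, 2010, 4 days after the deadline.

Step 3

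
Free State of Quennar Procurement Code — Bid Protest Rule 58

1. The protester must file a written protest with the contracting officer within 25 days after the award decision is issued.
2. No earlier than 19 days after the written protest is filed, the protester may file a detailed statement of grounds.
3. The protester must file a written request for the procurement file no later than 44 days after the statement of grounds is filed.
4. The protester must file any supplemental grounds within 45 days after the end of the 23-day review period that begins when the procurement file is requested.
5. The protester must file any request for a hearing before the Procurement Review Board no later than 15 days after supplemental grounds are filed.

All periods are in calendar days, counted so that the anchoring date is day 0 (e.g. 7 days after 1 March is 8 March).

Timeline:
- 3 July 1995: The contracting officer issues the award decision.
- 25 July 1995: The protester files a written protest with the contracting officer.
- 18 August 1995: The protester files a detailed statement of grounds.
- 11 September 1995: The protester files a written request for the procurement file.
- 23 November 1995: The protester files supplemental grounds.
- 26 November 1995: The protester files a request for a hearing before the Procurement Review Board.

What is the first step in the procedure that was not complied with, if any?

Step 4

(1) due by 3 July 1995 + 25 days = 28 July 1995; done 25 July 1995 — timely.
(2) permitted from 25 July 1995 + 19 days = 13 August 1995 onward; 18 August 1995 is on or after that date.
(3) due by 18 August 1995 + 44 days = 1 October 1995; done 11 September 1995 — timely.
(4) due by 4 October 1995 + 45 days = 18 November 1995; not done until 23 November 1995, 5 days after the deadline.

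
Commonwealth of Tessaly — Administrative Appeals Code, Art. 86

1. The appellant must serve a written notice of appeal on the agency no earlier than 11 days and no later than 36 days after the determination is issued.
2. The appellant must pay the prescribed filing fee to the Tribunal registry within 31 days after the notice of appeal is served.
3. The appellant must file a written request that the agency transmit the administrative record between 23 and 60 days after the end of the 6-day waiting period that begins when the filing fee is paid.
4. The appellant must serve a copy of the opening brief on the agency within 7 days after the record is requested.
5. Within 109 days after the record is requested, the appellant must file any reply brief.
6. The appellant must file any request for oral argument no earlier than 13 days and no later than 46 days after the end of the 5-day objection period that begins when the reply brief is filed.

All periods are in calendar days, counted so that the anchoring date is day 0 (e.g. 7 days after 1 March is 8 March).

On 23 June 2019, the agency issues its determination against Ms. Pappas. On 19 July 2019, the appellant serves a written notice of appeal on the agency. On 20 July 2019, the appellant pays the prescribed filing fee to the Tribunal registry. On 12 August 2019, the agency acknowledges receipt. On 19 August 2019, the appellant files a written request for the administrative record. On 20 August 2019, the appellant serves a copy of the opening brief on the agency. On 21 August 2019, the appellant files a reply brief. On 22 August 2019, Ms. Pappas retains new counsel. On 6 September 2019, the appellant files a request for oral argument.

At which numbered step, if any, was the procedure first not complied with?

Step 6

Step 1: the window is 11–36 days after 23 June 2019 (when the determination is issued), so 4 July 2019 through 29 July 2019; done 19 July 2019 — within the window.
Step 2: 31 days after 19 July 2019 (when the notice of appeal is served) is 19 August 2019; done 20 July 2019 — timely.
Step 3: the window is 23–60 days after 26 July 2019 (end of the 6-day waiting period, which began when the filing fee is paid on 20 July 2019), so 18 August 2019 through 24 September 2019; done 19 August 2019 — within the window.
Step 4: 7 days after 19 August 2019 (when the record is requested) is 26 August 2019; 20 August 2019 is within that limit.
Step 5: 109 days after 19 August 2019 (when the record is requested) is 6 December 2019; completed 21 August 2019, before the deadline.
Step 6: the window is 13–46 days after 26 August 2019 (end of the 5-day objection period, which began when the reply brief is filed on 21 August 2019), so 8 September 2019 through 11 October 2019; done 6 September 2019 — 2 days before the window opened.
The analysis stops there.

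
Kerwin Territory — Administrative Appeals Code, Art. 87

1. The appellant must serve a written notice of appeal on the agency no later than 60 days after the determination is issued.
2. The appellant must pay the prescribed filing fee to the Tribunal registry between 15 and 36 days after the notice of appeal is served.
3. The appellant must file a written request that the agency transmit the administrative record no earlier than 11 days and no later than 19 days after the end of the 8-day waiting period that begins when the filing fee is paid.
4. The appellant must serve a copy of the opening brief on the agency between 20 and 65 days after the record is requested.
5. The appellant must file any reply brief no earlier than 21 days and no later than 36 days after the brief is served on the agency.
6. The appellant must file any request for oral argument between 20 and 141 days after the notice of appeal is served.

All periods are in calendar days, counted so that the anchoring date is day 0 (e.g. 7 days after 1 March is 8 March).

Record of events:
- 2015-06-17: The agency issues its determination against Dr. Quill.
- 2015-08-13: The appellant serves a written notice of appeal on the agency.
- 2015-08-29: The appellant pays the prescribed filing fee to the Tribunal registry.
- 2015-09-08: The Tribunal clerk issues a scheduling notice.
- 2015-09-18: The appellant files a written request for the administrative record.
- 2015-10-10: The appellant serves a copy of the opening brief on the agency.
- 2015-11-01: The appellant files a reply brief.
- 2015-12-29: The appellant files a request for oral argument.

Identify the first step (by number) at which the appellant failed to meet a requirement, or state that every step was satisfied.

None — every step was satisfied

Step 1: 60 days after 2015-06-17 (when the determination is issued) is 2015-08-16; done 2015-08-13 — timely.
Step 2: the window is 15–36 days after 2015-08-13 (when the notice of appeal is served), so 2015-08-28 through 2015-09-18; done 2015-08-29 — within the window.
Step 3: the window is 11–19 days after 2015-09-06 (end of the 8-day waiting period, which began when the filing fee is paid on 2015-08-29), so 2015-09-17 through 2015-09-25; done 2015-09-18 — within the window.
Step 4: the window is 20–65 days after 2015-09-18 (when the record is requested), so 2015-10-08 through 2015-11-22; 2015-10-10 falls inside that range.
Step 5: the window is 21–36 days after 2015-10-10 (when the brief is served on the agency), so 2015-10-31 through 2015-11-15; done 2015-11-01 — within the window.
Step 6: the window is 20–141 days after 2015-08-13 (when the notice of appeal is served), so 2015-09-02 through 2016-01-01; done 2015-12-29 — within the window.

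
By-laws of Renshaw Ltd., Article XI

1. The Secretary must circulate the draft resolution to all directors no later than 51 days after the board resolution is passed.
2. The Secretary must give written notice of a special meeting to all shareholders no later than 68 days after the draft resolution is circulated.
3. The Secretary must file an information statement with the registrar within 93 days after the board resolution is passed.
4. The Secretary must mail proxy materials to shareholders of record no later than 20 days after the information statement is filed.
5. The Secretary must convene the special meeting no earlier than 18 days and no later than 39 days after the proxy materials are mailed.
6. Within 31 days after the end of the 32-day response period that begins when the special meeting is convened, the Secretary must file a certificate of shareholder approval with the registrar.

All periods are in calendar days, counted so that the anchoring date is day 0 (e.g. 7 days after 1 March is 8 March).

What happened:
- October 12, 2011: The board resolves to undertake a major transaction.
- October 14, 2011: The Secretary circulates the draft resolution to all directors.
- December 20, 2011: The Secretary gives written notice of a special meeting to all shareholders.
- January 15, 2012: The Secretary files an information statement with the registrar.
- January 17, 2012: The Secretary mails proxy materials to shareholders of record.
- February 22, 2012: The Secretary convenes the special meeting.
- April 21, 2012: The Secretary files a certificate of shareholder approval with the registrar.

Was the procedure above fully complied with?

No

(1) due by October 12, 2011 + 51 days = December 2, 2011; October 14, 2011 is within that limit.
(2) due by October 14, 2011 + 68 days = December 21, 2011; completed December 20, 2011, before the deadline.
(3) due by October 12, 2011 + 93 days = January 13, 2012; January 15, 2012 misses that deadline by 2 days.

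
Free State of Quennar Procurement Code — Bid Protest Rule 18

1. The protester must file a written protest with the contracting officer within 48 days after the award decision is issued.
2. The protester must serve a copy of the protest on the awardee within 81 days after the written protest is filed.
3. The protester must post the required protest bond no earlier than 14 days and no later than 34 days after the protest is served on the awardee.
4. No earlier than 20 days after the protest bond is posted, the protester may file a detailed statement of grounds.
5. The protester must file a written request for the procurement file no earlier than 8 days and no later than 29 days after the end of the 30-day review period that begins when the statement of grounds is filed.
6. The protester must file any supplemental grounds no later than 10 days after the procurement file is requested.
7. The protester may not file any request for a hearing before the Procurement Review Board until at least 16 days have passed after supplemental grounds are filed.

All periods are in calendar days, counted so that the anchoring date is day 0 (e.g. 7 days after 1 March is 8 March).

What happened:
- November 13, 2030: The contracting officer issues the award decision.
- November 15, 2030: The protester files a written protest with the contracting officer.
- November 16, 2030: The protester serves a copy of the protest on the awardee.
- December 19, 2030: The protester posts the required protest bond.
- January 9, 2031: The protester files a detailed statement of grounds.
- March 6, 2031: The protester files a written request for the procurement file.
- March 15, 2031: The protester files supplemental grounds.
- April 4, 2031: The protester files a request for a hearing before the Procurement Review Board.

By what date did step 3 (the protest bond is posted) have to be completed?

Step 3 runs from November 16, 2030, when the protest is served on the awardee. The window is 14–34 days after November 16, 2030; it closes on December 20, 2030.

December 20, 2030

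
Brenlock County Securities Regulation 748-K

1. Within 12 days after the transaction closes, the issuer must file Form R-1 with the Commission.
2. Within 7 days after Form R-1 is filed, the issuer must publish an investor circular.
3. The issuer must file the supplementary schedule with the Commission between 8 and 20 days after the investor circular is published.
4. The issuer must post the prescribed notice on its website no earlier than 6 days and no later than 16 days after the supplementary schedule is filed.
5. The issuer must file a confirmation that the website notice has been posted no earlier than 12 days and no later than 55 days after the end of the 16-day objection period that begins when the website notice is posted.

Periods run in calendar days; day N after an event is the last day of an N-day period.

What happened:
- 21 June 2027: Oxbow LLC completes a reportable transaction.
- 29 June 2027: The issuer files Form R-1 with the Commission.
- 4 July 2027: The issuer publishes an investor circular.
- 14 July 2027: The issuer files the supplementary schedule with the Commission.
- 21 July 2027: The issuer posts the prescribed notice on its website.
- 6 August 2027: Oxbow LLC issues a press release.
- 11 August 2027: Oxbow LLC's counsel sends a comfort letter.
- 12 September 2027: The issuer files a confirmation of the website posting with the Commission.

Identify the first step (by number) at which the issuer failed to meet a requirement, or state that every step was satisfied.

(1) due by 21 June 2027 + 12 days = 3 July 2027; completed 29 June 2027, before the deadline.
(2) due by 29 June 2027 + 7 days = 6 July 2027; done 4 July 2027 — timely.
(3) the permitted window runs from 4 July 2027 + 8 = 12 July 2027 to 4 July 2027 + 20 = 24 July 2027; 14 July 2027 falls inside that range.
(4) the permitted window runs from 14 July 2027 + 6 = 20 July 2027 to 14 July 2027 + 16 = 30 July 2027; done 21 July 2027 — within the window.
(5) the permitted window runs from 6 August 2027 + 12 = 18 August 2027 to 6 August 2027 + 55 = 30 September 2027; done 12 September 2027, which is between those dates.

None — every step was satisfied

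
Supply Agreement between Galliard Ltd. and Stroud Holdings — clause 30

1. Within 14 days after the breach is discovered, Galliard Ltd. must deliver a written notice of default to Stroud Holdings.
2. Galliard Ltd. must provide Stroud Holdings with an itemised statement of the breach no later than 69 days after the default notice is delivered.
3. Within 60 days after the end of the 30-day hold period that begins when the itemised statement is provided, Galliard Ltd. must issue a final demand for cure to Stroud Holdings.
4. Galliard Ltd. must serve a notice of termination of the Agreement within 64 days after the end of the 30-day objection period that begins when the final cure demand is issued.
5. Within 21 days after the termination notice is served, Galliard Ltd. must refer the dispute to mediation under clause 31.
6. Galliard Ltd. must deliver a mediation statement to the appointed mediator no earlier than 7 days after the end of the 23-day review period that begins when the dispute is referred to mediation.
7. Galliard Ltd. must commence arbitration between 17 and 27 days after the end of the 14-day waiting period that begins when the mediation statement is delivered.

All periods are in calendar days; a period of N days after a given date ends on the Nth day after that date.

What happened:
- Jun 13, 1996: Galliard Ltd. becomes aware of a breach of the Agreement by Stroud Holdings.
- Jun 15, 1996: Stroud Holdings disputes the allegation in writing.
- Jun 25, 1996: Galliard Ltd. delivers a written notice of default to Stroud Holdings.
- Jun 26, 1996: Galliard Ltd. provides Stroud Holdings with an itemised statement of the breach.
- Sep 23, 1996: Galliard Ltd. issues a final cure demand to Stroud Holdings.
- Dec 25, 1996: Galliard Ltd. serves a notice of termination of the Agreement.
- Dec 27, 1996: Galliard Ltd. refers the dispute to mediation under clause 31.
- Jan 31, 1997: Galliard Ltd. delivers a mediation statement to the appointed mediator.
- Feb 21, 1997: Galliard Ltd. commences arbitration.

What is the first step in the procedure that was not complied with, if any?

Step 7

Step 1 — counting 14 days from Jun 13, 1996 (when the breach is discovered) gives a deadline of Jun 27, 1996; Jun 25, 1996 is within that limit.
Step 2 — counting 69 days from Jun 25, 1996 (when the default notice is delivered) gives a deadline of Sep 2, 1996; completed Jun 26, 1996, before the deadline.
Step 3 — counting 60 days from Jul 26, 1996 (end of the 30-day hold period, which began when the itemised statement is provided on Jun 26, 1996) gives a deadline of Sep 24, 1996; done Sep 23, 1996 — timely.
Step 4 — counting 64 days from Oct 23, 1996 (end of the 30-day objection period, which began when the final cure demand is issued on Sep 23, 1996) gives a deadline of Dec 26, 1996; done Dec 25, 1996 — timely.
Step 5 — counting 21 days from Dec 25, 1996 (when the termination notice is served) gives a deadline of Jan 15, 1997; done Dec 27, 1996 — timely.
Step 6 — must wait 7 days from Jan 19, 1997 (end of the 23-day review period, which began when the dispute is referred to mediation on Dec 27, 1996), so not before Jan 26, 1997; done Jan 31, 1997 — permitted.
Step 7 — 17 and 27 days from Feb 14, 1997 (end of the 14-day waiting period, which began when the mediation statement is delivered on Jan 31, 1997) are Mar 3, 1997 and Mar 13, 1997 respectively; done Feb 21, 1997 — 10 days before the window opened.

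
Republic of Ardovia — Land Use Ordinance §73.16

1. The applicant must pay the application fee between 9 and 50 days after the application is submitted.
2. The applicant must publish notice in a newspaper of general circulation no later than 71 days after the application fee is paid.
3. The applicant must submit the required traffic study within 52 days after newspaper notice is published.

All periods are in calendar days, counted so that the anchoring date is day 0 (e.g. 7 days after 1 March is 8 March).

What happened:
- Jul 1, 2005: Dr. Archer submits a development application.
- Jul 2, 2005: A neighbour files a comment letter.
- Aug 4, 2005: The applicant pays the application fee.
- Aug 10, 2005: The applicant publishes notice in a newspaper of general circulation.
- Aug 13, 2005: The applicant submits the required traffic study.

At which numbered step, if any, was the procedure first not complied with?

(1) the permitted window runs from Jul 1, 2005 + 9 = Jul 10, 2005 to Jul 1, 2005 + 50 = Aug 20, 2005; done Aug 4, 2005, which is between those dates.
(2) due by Aug 4, 2005 + 71 days = Oct 14, 2005; done Aug 10, 2005 — timely.
(3) due by Aug 10, 2005 + 52 days = Oct 1, 2005; Aug 13, 2005 is within that limit.

None — every step was satisfied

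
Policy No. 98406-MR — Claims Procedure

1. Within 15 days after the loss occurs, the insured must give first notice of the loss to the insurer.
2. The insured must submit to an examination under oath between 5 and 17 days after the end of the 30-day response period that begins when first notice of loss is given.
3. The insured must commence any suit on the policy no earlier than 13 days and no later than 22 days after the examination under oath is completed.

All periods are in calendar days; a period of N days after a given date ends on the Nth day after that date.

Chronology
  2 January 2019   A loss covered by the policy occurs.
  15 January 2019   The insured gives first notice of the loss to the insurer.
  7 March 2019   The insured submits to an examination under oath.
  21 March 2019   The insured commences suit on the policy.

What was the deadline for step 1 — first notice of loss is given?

Step 1 runs from 2 January 2019, when the loss occurs. 15 days after 2 January 2019 is 17 January 2019.

17 January 2019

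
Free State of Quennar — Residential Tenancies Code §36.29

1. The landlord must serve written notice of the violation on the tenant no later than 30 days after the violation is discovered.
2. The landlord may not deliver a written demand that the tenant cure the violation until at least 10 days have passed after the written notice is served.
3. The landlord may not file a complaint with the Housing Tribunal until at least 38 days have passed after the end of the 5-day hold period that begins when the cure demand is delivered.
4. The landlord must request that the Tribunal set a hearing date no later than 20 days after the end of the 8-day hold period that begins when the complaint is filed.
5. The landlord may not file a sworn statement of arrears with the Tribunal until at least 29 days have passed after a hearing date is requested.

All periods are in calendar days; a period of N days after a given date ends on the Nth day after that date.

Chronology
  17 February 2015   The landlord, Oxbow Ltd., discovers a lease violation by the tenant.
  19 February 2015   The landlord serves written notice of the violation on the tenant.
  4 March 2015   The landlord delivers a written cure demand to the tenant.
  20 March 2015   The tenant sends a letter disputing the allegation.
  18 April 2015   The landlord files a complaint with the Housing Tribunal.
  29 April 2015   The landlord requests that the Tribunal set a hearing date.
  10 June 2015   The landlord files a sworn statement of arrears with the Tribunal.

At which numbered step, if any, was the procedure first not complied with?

None — every step was satisfied

Step 1 — counting 30 days from 17 February 2015 (when the violation is discovered) gives a deadline of 19 March 2015; 19 February 2015 is within that limit.
Step 2 — must wait 10 days from 19 February 2015 (when the written notice is served), so not before 1 March 2015; done 4 March 2015, after the minimum wait.
Step 3 — must wait 38 days from 9 March 2015 (end of the 5-day hold period, which began when the cure demand is delivered on 4 March 2015), so not before 16 April 2015; 18 April 2015 is on or after that date.
Step 4 — counting 20 days from 26 April 2015 (end of the 8-day hold period, which began when the complaint is filed on 18 April 2015) gives a deadline of 16 May 2015; done 29 April 2015 — timely.
Step 5 — must wait 29 days from 29 April 2015 (when a hearing date is requested), so not before 28 May 2015; 10 June 2015 is on or after that date.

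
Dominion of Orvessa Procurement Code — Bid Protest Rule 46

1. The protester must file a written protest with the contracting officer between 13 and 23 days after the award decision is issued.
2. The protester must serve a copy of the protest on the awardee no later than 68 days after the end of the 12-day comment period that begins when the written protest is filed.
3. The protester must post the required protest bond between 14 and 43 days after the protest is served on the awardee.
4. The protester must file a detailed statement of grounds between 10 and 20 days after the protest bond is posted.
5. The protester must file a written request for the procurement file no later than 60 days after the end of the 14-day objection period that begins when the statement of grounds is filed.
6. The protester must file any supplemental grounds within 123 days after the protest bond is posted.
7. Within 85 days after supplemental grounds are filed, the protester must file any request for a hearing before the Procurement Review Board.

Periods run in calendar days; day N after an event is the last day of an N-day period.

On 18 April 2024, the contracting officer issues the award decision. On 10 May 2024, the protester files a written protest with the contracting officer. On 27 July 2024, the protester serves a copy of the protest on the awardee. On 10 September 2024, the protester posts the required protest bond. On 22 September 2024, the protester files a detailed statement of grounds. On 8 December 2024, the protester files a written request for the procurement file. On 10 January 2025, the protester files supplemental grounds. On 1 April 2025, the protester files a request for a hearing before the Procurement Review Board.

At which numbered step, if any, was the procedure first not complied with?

Step 1 — 13 and 23 days from 18 April 2024 (when the award decision is issued) are 1 May 2024 and 11 May 2024 respectively; 10 May 2024 falls inside that range.
Step 2 — counting 68 days from 22 May 2024 (end of the 12-day comment period, which began when the written protest is filed on 10 May 2024) gives a deadline of 29 July 2024; 27 July 2024 is within that limit.
Step 3 — 14 and 43 days from 27 July 2024 (when the protest is served on the awardee) are 10 August 2024 and 8 September 2024 respectively; done 10 September 2024 — 2 days after the window closed.

Step 3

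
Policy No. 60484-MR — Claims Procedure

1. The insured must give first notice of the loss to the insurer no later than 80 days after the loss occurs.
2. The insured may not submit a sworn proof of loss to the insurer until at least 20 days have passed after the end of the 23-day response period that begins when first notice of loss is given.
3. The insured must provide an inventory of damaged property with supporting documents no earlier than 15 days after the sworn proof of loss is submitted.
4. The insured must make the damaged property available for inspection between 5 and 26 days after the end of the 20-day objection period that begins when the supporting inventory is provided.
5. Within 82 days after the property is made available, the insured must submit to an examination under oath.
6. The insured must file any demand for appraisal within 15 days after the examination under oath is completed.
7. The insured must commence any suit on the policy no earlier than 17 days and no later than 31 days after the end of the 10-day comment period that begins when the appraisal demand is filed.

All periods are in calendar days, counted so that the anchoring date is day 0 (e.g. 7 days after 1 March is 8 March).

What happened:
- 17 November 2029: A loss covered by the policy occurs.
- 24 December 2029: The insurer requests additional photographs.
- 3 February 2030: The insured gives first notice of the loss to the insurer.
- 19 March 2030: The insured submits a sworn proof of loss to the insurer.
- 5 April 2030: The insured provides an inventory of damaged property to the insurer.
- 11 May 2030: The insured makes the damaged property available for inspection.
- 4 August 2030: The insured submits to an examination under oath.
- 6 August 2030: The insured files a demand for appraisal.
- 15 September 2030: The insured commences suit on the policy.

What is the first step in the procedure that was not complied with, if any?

(1) due by 17 November 2029 + 80 days = 5 February 2030; 3 February 2030 is within that limit.
(2) permitted from 26 February 2030 + 20 days = 18 March 2030 onward; 19 March 2030 is on or after that date.
(3) permitted from 19 March 2030 + 15 days = 3 April 2030 onward; 5 April 2030 is on or after that date.
(4) the permitted window runs from 25 April 2030 + 5 = 30 April 2030 to 25 April 2030 + 26 = 21 May 2030; 11 May 2030 falls inside that range.
(5) due by 11 May 2030 + 82 days = 1 August 2030; done 4 August 2030 — 3 days late.
No need to go further; step 5 was not satisfied.

Step 5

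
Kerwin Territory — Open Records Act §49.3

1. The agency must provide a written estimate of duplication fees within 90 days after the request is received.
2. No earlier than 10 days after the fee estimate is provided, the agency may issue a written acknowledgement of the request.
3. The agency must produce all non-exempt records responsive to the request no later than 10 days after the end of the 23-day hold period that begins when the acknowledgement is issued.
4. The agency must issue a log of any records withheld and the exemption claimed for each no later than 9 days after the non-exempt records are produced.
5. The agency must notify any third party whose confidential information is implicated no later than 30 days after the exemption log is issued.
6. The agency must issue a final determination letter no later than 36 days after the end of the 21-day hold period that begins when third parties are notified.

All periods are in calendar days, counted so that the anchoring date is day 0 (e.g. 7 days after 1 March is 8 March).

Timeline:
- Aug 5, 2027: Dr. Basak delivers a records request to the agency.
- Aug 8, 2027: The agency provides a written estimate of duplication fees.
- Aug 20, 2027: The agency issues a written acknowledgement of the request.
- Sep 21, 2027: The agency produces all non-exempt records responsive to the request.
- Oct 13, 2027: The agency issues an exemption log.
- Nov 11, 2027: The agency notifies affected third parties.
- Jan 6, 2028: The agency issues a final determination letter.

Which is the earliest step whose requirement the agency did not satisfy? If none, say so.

Step 4

(1) due by Aug 5, 2027 + 90 days = Nov 3, 2027; done Aug 8, 2027 — timely.
(2) permitted from Aug 8, 2027 + 10 days = Aug 18, 2027 onward; Aug 20, 2027 is on or after that date.
(3) due by Sep 12, 2027 + 10 days = Sep 22, 2027; done Sep 21, 2027 — timely.
(4) due by Sep 21, 2027 + 9 days = Sep 30, 2027; not done until Oct 13, 2027, 13 days after the deadline.
The analysis stops there.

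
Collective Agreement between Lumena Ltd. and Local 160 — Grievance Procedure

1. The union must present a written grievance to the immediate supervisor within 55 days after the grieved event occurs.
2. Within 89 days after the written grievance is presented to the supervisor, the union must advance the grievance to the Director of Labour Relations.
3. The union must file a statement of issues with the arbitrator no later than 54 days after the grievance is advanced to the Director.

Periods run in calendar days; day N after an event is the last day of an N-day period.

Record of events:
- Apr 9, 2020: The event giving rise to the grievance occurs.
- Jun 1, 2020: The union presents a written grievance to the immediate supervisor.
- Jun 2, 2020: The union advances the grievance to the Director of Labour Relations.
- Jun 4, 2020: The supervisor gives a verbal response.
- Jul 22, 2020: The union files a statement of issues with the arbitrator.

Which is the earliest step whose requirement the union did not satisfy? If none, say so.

Step 1 — counting 55 days from Apr 9, 2020 (when the grieved event occurs) gives a deadline of Jun 3, 2020; Jun 1, 2020 is within that limit.
Step 2 — counting 89 days from Jun 1, 2020 (when the written grievance is presented to the supervisor) gives a deadline of Aug 29, 2020; completed Jun 2, 2020, before the deadline.
Step 3 — counting 54 days from Jun 2, 2020 (when the grievance is advanced to the Director) gives a deadline of Jul 26, 2020; done Jul 22, 2020 — timely.

None — every step was satisfied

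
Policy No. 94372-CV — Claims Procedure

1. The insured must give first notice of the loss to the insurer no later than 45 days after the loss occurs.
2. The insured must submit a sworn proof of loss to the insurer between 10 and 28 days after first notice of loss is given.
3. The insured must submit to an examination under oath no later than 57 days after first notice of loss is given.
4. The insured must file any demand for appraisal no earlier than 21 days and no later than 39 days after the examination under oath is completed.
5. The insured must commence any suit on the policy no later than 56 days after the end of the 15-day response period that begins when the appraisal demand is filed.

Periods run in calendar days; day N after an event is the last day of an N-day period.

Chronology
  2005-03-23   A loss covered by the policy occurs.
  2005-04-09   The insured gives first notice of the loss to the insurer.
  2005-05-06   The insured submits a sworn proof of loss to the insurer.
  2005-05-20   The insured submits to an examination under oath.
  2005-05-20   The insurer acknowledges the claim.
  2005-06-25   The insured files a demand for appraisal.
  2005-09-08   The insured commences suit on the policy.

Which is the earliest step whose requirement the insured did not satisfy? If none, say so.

Step 5

Step 1 — counting 45 days from 2005-03-23 (when the loss occurs) gives a deadline of 2005-05-07; 2005-04-09 is within that limit.
Step 2 — 10 and 28 days from 2005-04-09 (when first notice of loss is given) are 2005-04-19 and 2005-05-07 respectively; done 2005-05-06 — within the window.
Step 3 — counting 57 days from 2005-04-09 (when first notice of loss is given) gives a deadline of 2005-06-05; 2005-05-20 is within that limit.
Step 4 — 21 and 39 days from 2005-05-20 (when the examination under oath is completed) are 2005-06-10 and 2005-06-28 respectively; done 2005-06-25 — within the window.
Step 5 — counting 56 days from 2005-07-10 (end of the 15-day response period, which began when the appraisal demand is filed on 2005-06-25) gives a deadline of 2005-09-04; done 2005-09-08 — 4 days late.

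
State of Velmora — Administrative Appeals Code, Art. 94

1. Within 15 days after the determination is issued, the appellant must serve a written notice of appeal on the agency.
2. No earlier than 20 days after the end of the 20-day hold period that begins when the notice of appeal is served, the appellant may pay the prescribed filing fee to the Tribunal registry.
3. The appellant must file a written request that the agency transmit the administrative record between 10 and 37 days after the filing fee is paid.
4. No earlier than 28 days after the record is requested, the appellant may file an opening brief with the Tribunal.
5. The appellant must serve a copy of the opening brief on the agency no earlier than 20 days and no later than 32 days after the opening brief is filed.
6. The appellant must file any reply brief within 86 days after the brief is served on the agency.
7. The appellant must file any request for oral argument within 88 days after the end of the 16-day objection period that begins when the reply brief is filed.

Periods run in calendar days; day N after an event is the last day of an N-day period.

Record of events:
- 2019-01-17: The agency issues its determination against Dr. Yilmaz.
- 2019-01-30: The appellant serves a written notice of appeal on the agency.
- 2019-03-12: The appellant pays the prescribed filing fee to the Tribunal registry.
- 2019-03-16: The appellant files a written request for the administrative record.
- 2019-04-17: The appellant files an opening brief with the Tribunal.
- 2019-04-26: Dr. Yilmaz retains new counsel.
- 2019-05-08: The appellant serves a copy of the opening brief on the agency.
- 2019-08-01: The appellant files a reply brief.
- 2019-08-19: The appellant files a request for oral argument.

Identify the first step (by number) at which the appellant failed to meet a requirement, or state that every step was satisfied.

Step 1: 15 days after 2019-01-17 (when the determination is issued) is 2019-02-01; 2019-01-30 is within that limit.
Step 2: the earliest permitted date is 20 days after 2019-02-19 (end of the 20-day hold period, which began when the notice of appeal is served on 2019-01-30), i.e. 2019-03-11; 2019-03-12 is on or after that date.
Step 3: the window is 10–37 days after 2019-03-12 (when the filing fee is paid), so 2019-03-22 through 2019-04-18; 2019-03-16 is 6 days too early.

Step 3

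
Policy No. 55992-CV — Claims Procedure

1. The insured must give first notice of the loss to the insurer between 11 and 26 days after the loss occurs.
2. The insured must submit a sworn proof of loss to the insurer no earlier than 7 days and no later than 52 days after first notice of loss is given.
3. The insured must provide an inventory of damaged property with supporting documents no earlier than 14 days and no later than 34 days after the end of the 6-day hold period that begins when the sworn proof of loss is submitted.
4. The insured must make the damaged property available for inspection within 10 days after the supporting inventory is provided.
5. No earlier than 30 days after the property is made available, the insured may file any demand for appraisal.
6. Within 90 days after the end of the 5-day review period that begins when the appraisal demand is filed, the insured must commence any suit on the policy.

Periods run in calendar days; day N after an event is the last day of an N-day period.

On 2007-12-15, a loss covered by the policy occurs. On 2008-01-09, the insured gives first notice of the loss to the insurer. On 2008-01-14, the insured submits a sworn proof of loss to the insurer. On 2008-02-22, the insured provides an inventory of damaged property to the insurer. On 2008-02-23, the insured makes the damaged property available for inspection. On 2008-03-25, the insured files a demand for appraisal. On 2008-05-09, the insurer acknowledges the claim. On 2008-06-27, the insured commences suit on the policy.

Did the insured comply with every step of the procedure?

Step 1 — 11 and 26 days from 2007-12-15 (when the loss occurs) are 2007-12-26 and 2008-01-10 respectively; 2008-01-09 falls inside that range.
Step 2 — 7 and 52 days from 2008-01-09 (when first notice of loss is given) are 2008-01-16 and 2008-03-01 respectively; done 2008-01-14 — 2 days before the window opened.

No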